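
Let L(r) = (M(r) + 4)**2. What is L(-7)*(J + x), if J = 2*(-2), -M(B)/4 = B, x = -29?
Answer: -33792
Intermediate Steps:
M(B) = -4*B
L(r) = (4 - 4*r)**2 (L(r) = (-4*r + 4)**2 = (4 - 4*r)**2)
J = -4
L(-7)*(J + x) = (16*(-1 - 7)**2)*(-4 - 29) = (16*(-8)**2)*(-33) = (16*64)*(-33) = 1024*(-33) = -33792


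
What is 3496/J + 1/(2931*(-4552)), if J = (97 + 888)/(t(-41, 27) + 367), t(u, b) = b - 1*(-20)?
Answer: 19310336280743/13141783320 ≈ 1469.4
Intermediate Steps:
t(u, b) = 20 + b (t(u, b) = b + 20 = 20 + b)
J = 985/414 (J = (97 + 888)/((20 + 27) + 367) = 985/(47 + 367) = 985/414 ≈ 2.3792)
3496/J + 1/(2931*(-4552)) = 3496/(985/414) + 1/(2931*(-4552)) = 3496*(414/985) + (1/2931)*(-1/4552) = 1447344/985 - 1/13341912 = 19310336280743/13141783320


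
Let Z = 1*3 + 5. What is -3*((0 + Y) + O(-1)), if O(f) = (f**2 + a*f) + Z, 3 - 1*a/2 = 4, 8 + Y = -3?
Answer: 0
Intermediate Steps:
Y = -11 (Y = -8 - 3 = -11)
a = -2 (a = 6 - 2*4 = 6 - 8 = -2)
Z = 8 (Z = 3 + 5 = 8)
O(f) = 8 + f**2 - 2*f (O(f) = (f**2 - 2*f) + 8 = 8 + f**2 - 2*f)
-3*((0 + Y) + O(-1)) = -3*((0 - 11) + (8 + (-1)**2 - 2*(-1))) = -3*(-11 + (8 + 1 + 2)) = -3*(-11 + 11) = -3*0 = 0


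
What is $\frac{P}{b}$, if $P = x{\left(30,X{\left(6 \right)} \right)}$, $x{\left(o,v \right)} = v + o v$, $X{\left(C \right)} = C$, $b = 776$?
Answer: $\frac{93}{388} \approx 0.23969$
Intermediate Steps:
$P = 186$ ($P = 6 \left(1 + 30\right) = 6 \cdot 31 = 186$)
$\frac{P}{b} = \frac{186}{776} = 186 \cdot \frac{1}{776} = \frac{93}{388}$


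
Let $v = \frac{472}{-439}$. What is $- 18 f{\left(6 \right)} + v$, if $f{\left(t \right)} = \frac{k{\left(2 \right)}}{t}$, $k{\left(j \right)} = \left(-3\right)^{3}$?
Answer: $\frac{35087}{439} \approx 79.925$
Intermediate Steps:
$k{\left(j \right)} = -27$
$f{\left(t \right)} = - \frac{27}{t}$
$v = - \frac{472}{439}$ ($v = 472 \left(- \frac{1}{439}\right) = - \frac{472}{439} \approx -1.0752$)
$- 18 f{\left(6 \right)} + v = - 18 \left(- \frac{27}{6}\right) - \frac{472}{439} = - 18 \left(\left(-27\right) \frac{1}{6}\right) - \frac{472}{439} = \left(-18\right) \left(- \frac{9}{2}\right) - \frac{472}{439} = 81 - \frac{472}{439} = \frac{35087}{439}$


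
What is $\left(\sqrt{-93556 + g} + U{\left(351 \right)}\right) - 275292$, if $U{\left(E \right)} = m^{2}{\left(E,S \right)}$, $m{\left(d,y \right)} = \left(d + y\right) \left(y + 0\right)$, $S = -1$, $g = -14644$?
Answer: $-152792 + 10 i \sqrt{1082} \approx -1.5279 \cdot 10^{5} + 328.94 i$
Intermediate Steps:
$m{\left(d,y \right)} = y \left(d + y\right)$ ($m{\left(d,y \right)} = \left(d + y\right) y = y \left(d + y\right)$)
$U{\left(E \right)} = \left(1 - E\right)^{2}$ ($U{\left(E \right)} = \left(- (E - 1)\right)^{2} = \left(- (-1 + E)\right)^{2} = \left(1 - E\right)^{2}$)
$\left(\sqrt{-93556 + g} + U{\left(351 \right)}\right) - 275292 = \left(\sqrt{-93556 - 14644} + \left(-1 + 351\right)^{2}\right) - 275292 = \left(\sqrt{-108200} + 350^{2}\right) - 275292 = \left(10 i \sqrt{1082} + 122500\right) - 275292 = \left(122500 + 10 i \sqrt{1082}\right) - 275292 = -152792 + 10 i \sqrt{1082}$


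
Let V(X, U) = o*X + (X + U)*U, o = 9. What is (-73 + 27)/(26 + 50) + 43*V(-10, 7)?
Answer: -181397/38 ≈ -4773.6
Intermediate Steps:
V(X, U) = 9*X + U*(U + X) (V(X, U) = 9*X + (X + U)*U = 9*X + (U + X)*U = 9*X + U*(U + X))
(-73 + 27)/(26 + 50) + 43*V(-10, 7) = (-73 + 27)/(26 + 50) + 43*(7**2 + 9*(-10) + 7*(-10)) = -46/76 + 43*(49 - 90 - 70) = -46*1/76 + 43*(-111) = -23/38 - 4773 = -181397/38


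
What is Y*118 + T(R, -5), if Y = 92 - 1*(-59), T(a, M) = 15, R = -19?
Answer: 17833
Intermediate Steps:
Y = 151 (Y = 92 + 59 = 151)
Y*118 + T(R, -5) = 151*118 + 15 = 17818 + 15 = 17833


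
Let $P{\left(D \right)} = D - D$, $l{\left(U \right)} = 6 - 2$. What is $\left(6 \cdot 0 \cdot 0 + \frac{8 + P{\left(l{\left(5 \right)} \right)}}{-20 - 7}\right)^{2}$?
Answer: $\frac{64}{729} \approx 0.087791$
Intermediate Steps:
$l{\left(U \right)} = 4$
$P{\left(D \right)} = 0$
$\left(6 \cdot 0 \cdot 0 + \frac{8 + P{\left(l{\left(5 \right)} \right)}}{-20 - 7}\right)^{2} = \left(6 \cdot 0 \cdot 0 + \frac{8 + 0}{-20 - 7}\right)^{2} = \left(0 \cdot 0 + \frac{8}{-27}\right)^{2} = \left(0 + 8 \left(- \frac{1}{27}\right)\right)^{2} = \left(0 - \frac{8}{27}\right)^{2} = \left(- \frac{8}{27}\right)^{2} = \frac{64}{729}$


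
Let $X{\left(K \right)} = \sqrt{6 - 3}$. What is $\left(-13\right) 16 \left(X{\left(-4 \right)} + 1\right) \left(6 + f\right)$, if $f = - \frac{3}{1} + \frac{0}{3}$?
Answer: $-624 - 624 \sqrt{3} \approx -1704.8$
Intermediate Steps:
$X{\left(K \right)} = \sqrt{3}$
$f = -3$ ($f = \left(-3\right) 1 + 0 \cdot \frac{1}{3} = -3 + 0 = -3$)
$\left(-13\right) 16 \left(X{\left(-4 \right)} + 1\right) \left(6 + f\right) = \left(-13\right) 16 \left(\sqrt{3} + 1\right) \left(6 - 3\right) = - 208 \left(1 + \sqrt{3}\right) 3 = - 208 \left(3 + 3 \sqrt{3}\right) = -624 - 624 \sqrt{3}$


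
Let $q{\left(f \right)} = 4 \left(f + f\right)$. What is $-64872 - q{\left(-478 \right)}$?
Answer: $-61048$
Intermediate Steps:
$q{\left(f \right)} = 8 f$ ($q{\left(f \right)} = 4 \cdot 2 f = 8 f$)
$-64872 - q{\left(-478 \right)} = -64872 - 8 \left(-478\right) = -64872 - -3824 = -64872 + 3824 = -61048$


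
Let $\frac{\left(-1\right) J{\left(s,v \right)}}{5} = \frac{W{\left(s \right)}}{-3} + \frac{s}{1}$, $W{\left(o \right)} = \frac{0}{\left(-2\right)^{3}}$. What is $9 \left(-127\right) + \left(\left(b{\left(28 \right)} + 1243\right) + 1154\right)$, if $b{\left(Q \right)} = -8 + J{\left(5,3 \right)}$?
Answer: $1221$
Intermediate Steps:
$W{\left(o \right)} = 0$ ($W{\left(o \right)} = \frac{0}{-8} = 0 \left(- \frac{1}{8}\right) = 0$)
$J{\left(s,v \right)} = - 5 s$ ($J{\left(s,v \right)} = - 5 \left(\frac{0}{-3} + \frac{s}{1}\right) = - 5 \left(0 \left(- \frac{1}{3}\right) + s 1\right) = - 5 \left(0 + s\right) = - 5 s$)
$b{\left(Q \right)} = -33$ ($b{\left(Q \right)} = -8 - 25 = -33$)
$9 \left(-127\right) + \left(\left(b{\left(28 \right)} + 1243\right) + 1154\right) = 9 \left(-127\right) + \left(\left(-33 + 1243\right) + 1154\right) = -1143 + \left(1210 + 1154\right) = -1143 + 2364 = 1221$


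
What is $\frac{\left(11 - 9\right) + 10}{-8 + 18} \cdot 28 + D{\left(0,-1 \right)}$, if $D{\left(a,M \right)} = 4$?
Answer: $\frac{188}{5} \approx 37.6$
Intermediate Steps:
$\frac{\left(11 - 9\right) + 10}{-8 + 18} \cdot 28 + D{\left(0,-1 \right)} = \frac{\left(11 - 9\right) + 10}{-8 + 18} \cdot 28 + 4 = \frac{2 + 10}{10} \cdot 28 + 4 = 12 \cdot \frac{1}{10} \cdot 28 + 4 = \frac{6}{5} \cdot 28 + 4 = \frac{168}{5} + 4 = \frac{188}{5}$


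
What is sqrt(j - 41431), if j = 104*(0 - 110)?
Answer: 7*I*sqrt(1079) ≈ 229.94*I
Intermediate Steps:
j = -11440 (j = 104*(-110) = -11440)
sqrt(j - 41431) = sqrt(-11440 - 41431) = sqrt(-52871) = 7*I*sqrt(1079)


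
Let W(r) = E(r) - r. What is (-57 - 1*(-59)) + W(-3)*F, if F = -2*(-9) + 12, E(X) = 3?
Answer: 182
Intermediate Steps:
W(r) = 3 - r
F = 30 (F = 18 + 12 = 30)
(-57 - 1*(-59)) + W(-3)*F = (-57 - 1*(-59)) + (3 - 1*(-3))*30 = (-57 + 59) + (3 + 3)*30 = 2 + 6*30 = 2 + 180 = 182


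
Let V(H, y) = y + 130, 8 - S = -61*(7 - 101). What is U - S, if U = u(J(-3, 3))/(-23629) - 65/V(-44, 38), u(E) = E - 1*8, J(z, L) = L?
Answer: 22728806827/3969672 ≈ 5725.6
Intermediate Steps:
S = -5726 (S = 8 - (-61)*(7 - 101) = 8 - (-61)*(-94) = 8 - 1*5734 = 8 - 5734 = -5726)
V(H, y) = 130 + y
u(E) = -8 + E (u(E) = E - 8 = -8 + E)
U = -1535045/3969672 (U = (-8 + 3)/(-23629) - 65/(130 + 38) = -5*(-1/23629) - 65/168 = 5/23629 - 65*1/168 = 5/23629 - 65/168 = -1535045/3969672 ≈ -0.38669)
U - S = -1535045/3969672 - 1*(-5726) = -1535045/3969672 + 5726 = 22728806827/3969672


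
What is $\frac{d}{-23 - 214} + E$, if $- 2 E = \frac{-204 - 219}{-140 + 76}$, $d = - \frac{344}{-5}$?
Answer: $- \frac{545287}{151680} \approx -3.595$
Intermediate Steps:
$d = \frac{344}{5}$ ($d = \left(-344\right) \left(- \frac{1}{5}\right) = \frac{344}{5} \approx 68.8$)
$E = - \frac{423}{128}$ ($E = - \frac{\left(-204 - 219\right) \frac{1}{-140 + 76}}{2} = - \frac{\left(-423\right) \frac{1}{-64}}{2} = - \frac{\left(-423\right) \left(- \frac{1}{64}\right)}{2} = \left(- \frac{1}{2}\right) \frac{423}{64} = - \frac{423}{128} \approx -3.3047$)
$\frac{d}{-23 - 214} + E = \frac{344}{5 \left(-23 - 214\right)} - \frac{423}{128} = \frac{344}{5 \left(-237\right)} - \frac{423}{128} = \frac{344}{5} \left(- \frac{1}{237}\right) - \frac{423}{128} = - \frac{344}{1185} - \frac{423}{128} = - \frac{545287}{151680}$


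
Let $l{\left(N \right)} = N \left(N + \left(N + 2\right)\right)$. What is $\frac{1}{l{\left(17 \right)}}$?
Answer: $\frac{1}{612} \approx 0.001634$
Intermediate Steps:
$l{\left(N \right)} = N \left(2 + 2 N\right)$ ($l{\left(N \right)} = N \left(N + \left(2 + N\right)\right) = N \left(2 + 2 N\right)$)
$\frac{1}{l{\left(17 \right)}} = \frac{1}{2 \cdot 17 \left(1 + 17\right)} = \frac{1}{2 \cdot 17 \cdot 18} = \frac{1}{612}$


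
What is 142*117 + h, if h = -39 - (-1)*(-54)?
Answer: 16521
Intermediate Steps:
h = -93 (h = -39 - 1*54 = -39 - 54 = -93)
142*117 + h = 142*117 - 93 = 16614 - 93 = 16521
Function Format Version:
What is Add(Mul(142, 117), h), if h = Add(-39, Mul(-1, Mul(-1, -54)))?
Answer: 16521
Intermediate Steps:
h = -93 (h = Add(-39, Mul(-1, 54)) = Add(-39, -54) = -93)
Add(Mul(142, 117), h) = Add(Mul(142, 117), -93) = Add(16614, -93) = 16521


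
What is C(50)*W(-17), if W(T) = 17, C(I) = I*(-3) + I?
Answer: -1700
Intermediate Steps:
C(I) = -2*I (C(I) = -3*I + I = -2*I)
C(50)*W(-17) = -2*50*17 = -100*17 = -1700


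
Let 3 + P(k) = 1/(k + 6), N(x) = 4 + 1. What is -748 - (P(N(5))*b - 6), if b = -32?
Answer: -9186/11 ≈ -835.09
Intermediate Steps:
N(x) = 5
P(k) = -3 + 1/(6 + k) (P(k) = -3 + 1/(k + 6) = -3 + 1/(6 + k))
-748 - (P(N(5))*b - 6) = -748 - (((-17 - 3*5)/(6 + 5))*(-32) - 6) = -748 - (((-17 - 15)/11)*(-32) - 6) = -748 - (((1/11)*(-32))*(-32) - 6) = -748 - (-32/11*(-32) - 6) = -748 - (1024/11 - 6) = -748 - 1*958/11 = -748 - 958/11 = -9186/11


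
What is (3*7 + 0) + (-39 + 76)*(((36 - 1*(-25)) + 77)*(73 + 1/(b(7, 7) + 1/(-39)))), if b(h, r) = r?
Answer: 50794791/136 ≈ 3.7349e+5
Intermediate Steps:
(3*7 + 0) + (-39 + 76)*(((36 - 1*(-25)) + 77)*(73 + 1/(b(7, 7) + 1/(-39)))) = (3*7 + 0) + (-39 + 76)*(((36 - 1*(-25)) + 77)*(73 + 1/(7 + 1/(-39)))) = (21 + 0) + 37*(((36 + 25) + 77)*(73 + 1/(7 - 1/39))) = 21 + 37*((61 + 77)*(73 + 1/(272/39))) = 21 + 37*(138*(73 + 39/272)) = 21 + 37*(138*(19895/272)) = 21 + 37*(1372755/136) = 21 + 50791935/136 = 50794791/136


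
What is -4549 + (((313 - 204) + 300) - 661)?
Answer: -4801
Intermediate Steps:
-4549 + (((313 - 204) + 300) - 661) = -4549 + ((109 + 300) - 661) = -4549 + (409 - 661) = -4549 - 252 = -4801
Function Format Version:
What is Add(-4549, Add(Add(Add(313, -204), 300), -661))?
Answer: -4801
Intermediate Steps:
Add(-4549, Add(Add(Add(313, -204), 300), -661)) = Add(-4549, Add(Add(109, 300), -661)) = Add(-4549, Add(409, -661)) = Add(-4549, -252) = -4801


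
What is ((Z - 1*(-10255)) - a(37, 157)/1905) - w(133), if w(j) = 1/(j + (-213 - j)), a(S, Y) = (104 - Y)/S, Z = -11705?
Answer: -2418801164/1668145 ≈ -1450.0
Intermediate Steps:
a(S, Y) = (104 - Y)/S
w(j) = -1/213 (w(j) = 1/(-213) = -1/213)
((Z - 1*(-10255)) - a(37, 157)/1905) - w(133) = ((-11705 - 1*(-10255)) - (104 - 1*157)/37/1905) - 1*(-1/213) = ((-11705 + 10255) - (104 - 157)/37/1905) + 1/213 = (-1450 - (1/37)*(-53)/1905) + 1/213 = (-1450 - (-53)/(37*1905)) + 1/213 = (-1450 - 1*(-53/70485)) + 1/213 = (-1450 + 53/70485) + 1/213 = -102203197/70485 + 1/213 = -2418801164/1668145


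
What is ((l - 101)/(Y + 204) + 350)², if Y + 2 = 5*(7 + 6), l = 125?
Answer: 970820964/7921 ≈ 1.2256e+5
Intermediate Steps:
Y = 63 (Y = -2 + 5*(7 + 6) = -2 + 5*13 = -2 + 65 = 63)
((l - 101)/(Y + 204) + 350)² = ((125 - 101)/(63 + 204) + 350)² = (24/267 + 350)² = (24*(1/267) + 350)² = (8/89 + 350)² = (31158/89)² = 970820964/7921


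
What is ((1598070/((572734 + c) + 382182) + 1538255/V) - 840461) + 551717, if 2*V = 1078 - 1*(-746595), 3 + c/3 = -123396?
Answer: -126229706516826128/437178608887 ≈ -2.8874e+5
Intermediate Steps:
c = -370197 (c = -9 + 3*(-123396) = -9 - 370188 = -370197)
V = 747673/2 (V = (1078 - 1*(-746595))/2 = (1078 + 746595)/2 = (½)*747673 = 747673/2 ≈ 3.7384e+5)
((1598070/((572734 + c) + 382182) + 1538255/V) - 840461) + 551717 = ((1598070/((572734 - 370197) + 382182) + 1538255/(747673/2)) - 840461) + 551717 = ((1598070/(202537 + 382182) + 1538255*(2/747673)) - 840461) + 551717 = ((1598070/584719 + 3076510/747673) - 840461) + 551717 = (2993727641800/437178608887 - 840461) + 551717 = -367428577076135107/437178608887 + 551717 = -126229706516826128/437178608887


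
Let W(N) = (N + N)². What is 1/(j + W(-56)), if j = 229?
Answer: 1/12773 ≈ 7.8290e-5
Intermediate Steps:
W(N) = 4*N² (W(N) = (2*N)² = 4*N²)
1/(j + W(-56)) = 1/(229 + 4*(-56)²) = 1/(229 + 4*3136) = 1/(229 + 12544) = 1/12773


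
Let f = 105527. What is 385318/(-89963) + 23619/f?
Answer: -38536616489/9493525501 ≈ -4.0592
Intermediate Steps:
385318/(-89963) + 23619/f = 385318/(-89963) + 23619/105527 = 385318*(-1/89963) + 23619*(1/105527) = -385318/89963 + 23619/105527 = -38536616489/9493525501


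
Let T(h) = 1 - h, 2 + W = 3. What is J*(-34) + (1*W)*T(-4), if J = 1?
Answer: -29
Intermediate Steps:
W = 1 (W = -2 + 3 = 1)
J*(-34) + (1*W)*T(-4) = 1*(-34) + (1*1)*(1 - 1*(-4)) = -34 + 1*(1 + 4) = -34 + 1*5 = -34 + 5 = -29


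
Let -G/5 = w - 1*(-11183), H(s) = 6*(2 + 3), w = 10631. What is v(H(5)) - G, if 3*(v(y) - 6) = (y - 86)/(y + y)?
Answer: 4908406/45 ≈ 1.0908e+5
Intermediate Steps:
H(s) = 30 (H(s) = 6*5 = 30)
G = -109070 (G = -5*(10631 - 1*(-11183)) = -5*(10631 + 11183) = -5*21814 = -109070)
v(y) = 6 + (-86 + y)/(6*y) (v(y) = 6 + ((y - 86)/(y + y))/3 = 6 + ((-86 + y)/((2*y)))/3 = 6 + ((-86 + y)*(1/(2*y)))/3 = 6 + ((-86 + y)/(2*y))/3 = 6 + (-86 + y)/(6*y))
v(H(5)) - G = (1/6)*(-86 + 37*30)/30 - 1*(-109070) = (1/6)*(1/30)*(-86 + 1110) + 109070 = (1/6)*(1/30)*1024 + 109070 = 256/45 + 109070 = 4908406/45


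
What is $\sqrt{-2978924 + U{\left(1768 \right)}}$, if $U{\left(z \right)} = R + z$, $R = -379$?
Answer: $i \sqrt{2977535} \approx 1725.6 i$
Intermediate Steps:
$U{\left(z \right)} = -379 + z$
$\sqrt{-2978924 + U{\left(1768 \right)}} = \sqrt{-2978924 + \left(-379 + 1768\right)} = \sqrt{-2978924 + 1389} = \sqrt{-2977535} = i \sqrt{2977535}$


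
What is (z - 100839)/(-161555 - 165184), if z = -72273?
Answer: 57704/108913 ≈ 0.52982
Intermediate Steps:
(z - 100839)/(-161555 - 165184) = (-72273 - 100839)/(-161555 - 165184) = -173112/(-326739) = -173112*(-1/326739) = 57704/108913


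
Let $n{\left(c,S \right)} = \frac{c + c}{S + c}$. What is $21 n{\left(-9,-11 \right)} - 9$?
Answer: $\frac{99}{10} \approx 9.9$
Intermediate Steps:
$n{\left(c,S \right)} = \frac{2 c}{S + c}$
$21 n{\left(-9,-11 \right)} - 9 = 21 \cdot 2 \left(-9\right) \frac{1}{-11 - 9} - 9 = 21 \cdot 2 \left(-9\right) \frac{1}{-20} - 9 = 21 \cdot 2 \left(-9\right) \left(- \frac{1}{20}\right) - 9 = 21 \cdot \frac{9}{10} - 9 = \frac{189}{10} - 9 = \frac{99}{10}$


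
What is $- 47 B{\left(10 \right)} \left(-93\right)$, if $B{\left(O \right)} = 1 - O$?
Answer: $-39339$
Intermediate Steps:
$- 47 B{\left(10 \right)} \left(-93\right) = - 47 \left(1 - 10\right) \left(-93\right) = \left(-47\right) \left(-9\right) \left(-93\right) = 423 \left(-93\right) = -39339$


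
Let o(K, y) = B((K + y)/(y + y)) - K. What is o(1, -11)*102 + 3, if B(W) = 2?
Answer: 105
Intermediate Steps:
o(K, y) = 2 - K
o(1, -11)*102 + 3 = (2 - 1*1)*102 + 3 = (2 - 1)*102 + 3 = 1*102 + 3 = 102 + 3 = 105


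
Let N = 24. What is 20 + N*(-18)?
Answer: -412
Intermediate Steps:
20 + N*(-18) = 20 + 24*(-18) = 20 - 432 = -412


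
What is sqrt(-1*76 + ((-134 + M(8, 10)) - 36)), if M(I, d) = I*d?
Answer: I*sqrt(166) ≈ 12.884*I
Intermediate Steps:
sqrt(-1*76 + ((-134 + M(8, 10)) - 36)) = sqrt(-1*76 + ((-134 + 8*10) - 36)) = sqrt(-76 + ((-134 + 80) - 36)) = sqrt(-76 + (-54 - 36)) = sqrt(-76 - 90) = sqrt(-166) = I*sqrt(166)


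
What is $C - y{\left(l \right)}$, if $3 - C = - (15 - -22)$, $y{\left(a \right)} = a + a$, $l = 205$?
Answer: $-370$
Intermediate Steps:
$y{\left(a \right)} = 2 a$
$C = 40$ ($C = 3 - - (15 - -22) = 3 - - (15 + 22) = 3 - \left(-1\right) 37 = 3 - -37 = 3 + 37 = 40$)
$C - y{\left(l \right)} = 40 - 2 \cdot 205 = 40 - 410 = -370$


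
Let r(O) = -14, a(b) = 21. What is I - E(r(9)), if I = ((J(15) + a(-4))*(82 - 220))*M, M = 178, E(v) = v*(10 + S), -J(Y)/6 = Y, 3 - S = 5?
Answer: 1695028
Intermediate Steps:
S = -2 (S = 3 - 1*5 = 3 - 5 = -2)
J(Y) = -6*Y
E(v) = 8*v (E(v) = v*(10 - 2) = v*8 = 8*v)
I = 1694916 (I = ((-6*15 + 21)*(82 - 220))*178 = ((-90 + 21)*(-138))*178 = -69*(-138)*178 = 9522*178 = 1694916)
I - E(r(9)) = 1694916 - 8*(-14) = 1694916 - 1*(-112) = 1694916 + 112 = 1695028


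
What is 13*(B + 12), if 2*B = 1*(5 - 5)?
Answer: 156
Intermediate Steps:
B = 0 (B = (1*(5 - 5))/2 = (1*0)/2 = (½)*0 = 0)
13*(B + 12) = 13*(0 + 12) = 13*12 = 156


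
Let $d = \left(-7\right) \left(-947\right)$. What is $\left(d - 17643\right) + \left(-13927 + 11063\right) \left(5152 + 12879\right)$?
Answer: $-51651798$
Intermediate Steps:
$d = 6629$
$\left(d - 17643\right) + \left(-13927 + 11063\right) \left(5152 + 12879\right) = \left(6629 - 17643\right) + \left(-13927 + 11063\right) \left(5152 + 12879\right) = -11014 - 51640784 = -51651798$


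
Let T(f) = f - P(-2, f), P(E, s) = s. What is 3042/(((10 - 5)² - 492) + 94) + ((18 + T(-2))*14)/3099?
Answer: -3111054/385309 ≈ -8.0742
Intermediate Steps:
T(f) = 0 (T(f) = f - f = 0)
3042/(((10 - 5)² - 492) + 94) + ((18 + T(-2))*14)/3099 = 3042/(((10 - 5)² - 492) + 94) + ((18 + 0)*14)/3099 = 3042/((5² - 492) + 94) + (18*14)*(1/3099) = 3042/((25 - 492) + 94) + 252*(1/3099) = 3042/(-467 + 94) + 84/1033 = 3042/(-373) + 84/1033 = 3042*(-1/373) + 84/1033 = -3042/373 + 84/1033 = -3111054/385309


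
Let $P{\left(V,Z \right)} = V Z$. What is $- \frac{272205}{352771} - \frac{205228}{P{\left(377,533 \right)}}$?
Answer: $- \frac{127095631693}{70886157511} \approx -1.793$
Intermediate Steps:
$- \frac{272205}{352771} - \frac{205228}{P{\left(377,533 \right)}} = - \frac{272205}{352771} - \frac{205228}{377 \cdot 533} = \left(-272205\right) \frac{1}{352771} - \frac{205228}{200941} = - \frac{272205}{352771} - \frac{205228}{200941} = - \frac{127095631693}{70886157511}$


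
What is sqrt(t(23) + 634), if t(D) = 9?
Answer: sqrt(643) ≈ 25.357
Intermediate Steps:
sqrt(t(23) + 634) = sqrt(9 + 634) = sqrt(643)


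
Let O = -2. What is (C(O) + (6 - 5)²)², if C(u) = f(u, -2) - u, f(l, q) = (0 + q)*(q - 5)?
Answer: 289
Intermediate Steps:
f(l, q) = q*(-5 + q)
C(u) = 14 - u (C(u) = -2*(-5 - 2) - u = -2*(-7) - u = 14 - u)
(C(O) + (6 - 5)²)² = ((14 - 1*(-2)) + (6 - 5)²)² = ((14 + 2) + 1²)² = (16 + 1)² = 17² = 289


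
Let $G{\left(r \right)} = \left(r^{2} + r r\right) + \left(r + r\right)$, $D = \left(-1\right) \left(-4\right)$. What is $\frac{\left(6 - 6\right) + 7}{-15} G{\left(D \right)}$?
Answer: $- \frac{56}{3} \approx -18.667$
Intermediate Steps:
$D = 4$
$G{\left(r \right)} = 2 r + 2 r^{2}$ ($G{\left(r \right)} = \left(r^{2} + r^{2}\right) + 2 r = 2 r^{2} + 2 r = 2 r + 2 r^{2}$)
$\frac{\left(6 - 6\right) + 7}{-15} G{\left(D \right)} = \frac{\left(6 - 6\right) + 7}{-15} \cdot 2 \cdot 4 \left(1 + 4\right) = \left(0 + 7\right) \left(- \frac{1}{15}\right) 2 \cdot 4 \cdot 5 = 7 \left(- \frac{1}{15}\right) 40 = \left(- \frac{7}{15}\right) 40 = - \frac{56}{3}$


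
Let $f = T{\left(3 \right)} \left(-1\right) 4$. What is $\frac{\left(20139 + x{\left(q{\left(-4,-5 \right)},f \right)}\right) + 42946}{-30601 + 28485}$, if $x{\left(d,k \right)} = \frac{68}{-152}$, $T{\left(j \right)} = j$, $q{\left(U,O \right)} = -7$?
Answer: $- \frac{2397213}{80408} \approx -29.813$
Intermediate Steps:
$f = -12$ ($f = 3 \left(-1\right) 4 = \left(-3\right) 4 = -12$)
$x{\left(d,k \right)} = - \frac{17}{38}$ ($x{\left(d,k \right)} = 68 \left(- \frac{1}{152}\right) = - \frac{17}{38}$)
$\frac{\left(20139 + x{\left(q{\left(-4,-5 \right)},f \right)}\right) + 42946}{-30601 + 28485} = \frac{\left(20139 - \frac{17}{38}\right) + 42946}{-30601 + 28485} = \frac{\frac{765265}{38} + 42946}{-2116} = \frac{2397213}{38} \left(- \frac{1}{2116}\right) = - \frac{2397213}{80408}$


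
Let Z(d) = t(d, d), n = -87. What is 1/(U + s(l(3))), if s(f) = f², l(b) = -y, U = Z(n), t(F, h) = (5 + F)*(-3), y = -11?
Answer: 1/367 ≈ 0.0027248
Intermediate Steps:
t(F, h) = -15 - 3*F
Z(d) = -15 - 3*d
U = 246 (U = -15 - 3*(-87) = -15 + 261 = 246)
l(b) = 11 (l(b) = -1*(-11) = 11)
1/(U + s(l(3))) = 1/(246 + 11²) = 1/(246 + 121) = 1/367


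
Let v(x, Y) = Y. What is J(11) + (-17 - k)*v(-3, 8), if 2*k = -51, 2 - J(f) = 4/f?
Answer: 766/11 ≈ 69.636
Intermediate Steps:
J(f) = 2 - 4/f
k = -51/2 (k = (1/2)*(-51) = -51/2 ≈ -25.500)
J(11) + (-17 - k)*v(-3, 8) = (2 - 4/11) + (-17 - 1*(-51/2))*8 = (2 - 4*1/11) + (-17 + 51/2)*8 = (2 - 4/11) + (17/2)*8 = 18/11 + 68 = 766/11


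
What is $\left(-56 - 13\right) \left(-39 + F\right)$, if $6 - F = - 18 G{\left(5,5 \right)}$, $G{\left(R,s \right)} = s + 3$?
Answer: $-7659$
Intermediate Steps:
$G{\left(R,s \right)} = 3 + s$
$F = 150$ ($F = 6 - - 18 \left(3 + 5\right) = 6 - \left(-18\right) 8 = 6 - -144 = 6 + 144 = 150$)
$\left(-56 - 13\right) \left(-39 + F\right) = \left(-56 - 13\right) \left(-39 + 150\right) = \left(-56 - 13\right) 111 = \left(-69\right) 111 = -7659$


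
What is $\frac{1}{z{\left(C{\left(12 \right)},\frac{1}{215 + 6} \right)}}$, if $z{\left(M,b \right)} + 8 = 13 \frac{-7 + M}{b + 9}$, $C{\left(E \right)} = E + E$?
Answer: $\frac{1990}{32921} \approx 0.060448$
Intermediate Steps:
$C{\left(E \right)} = 2 E$
$z{\left(M,b \right)} = -8 + \frac{13 \left(-7 + M\right)}{9 + b}$ ($z{\left(M,b \right)} = -8 + 13 \frac{-7 + M}{b + 9} = -8 + 13 \frac{-7 + M}{9 + b} = -8 + \frac{13 \left(-7 + M\right)}{9 + b}$)
$\frac{1}{z{\left(C{\left(12 \right)},\frac{1}{215 + 6} \right)}} = \frac{1}{\frac{1}{9 + \frac{1}{215 + 6}} \left(-163 - \frac{8}{215 + 6} + 13 \cdot 2 \cdot 12\right)} = \frac{1}{\frac{1}{9 + \frac{1}{221}} \left(-163 - \frac{8}{221} + 13 \cdot 24\right)} = \frac{1}{\frac{1}{9 + \frac{1}{221}} \left(-163 - \frac{8}{221} + 312\right)} = \frac{1}{\frac{1}{\frac{1990}{221}} \left(-163 - \frac{8}{221} + 312\right)} = \frac{1}{\frac{221}{1990} \cdot \frac{32921}{221}} = \frac{1}{\frac{32921}{1990}} = \frac{1990}{32921}$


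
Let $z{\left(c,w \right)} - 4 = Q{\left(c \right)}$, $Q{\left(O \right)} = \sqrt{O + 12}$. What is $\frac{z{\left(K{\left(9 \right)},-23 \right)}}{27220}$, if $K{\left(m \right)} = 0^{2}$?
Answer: $\frac{1}{6805} + \frac{\sqrt{3}}{13610} \approx 0.00027421$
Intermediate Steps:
$K{\left(m \right)} = 0$
$Q{\left(O \right)} = \sqrt{12 + O}$
$z{\left(c,w \right)} = 4 + \sqrt{12 + c}$
$\frac{z{\left(K{\left(9 \right)},-23 \right)}}{27220} = \frac{4 + \sqrt{12 + 0}}{27220} = \left(4 + \sqrt{12}\right) \frac{1}{27220} = \left(4 + 2 \sqrt{3}\right) \frac{1}{27220} = \frac{1}{6805} + \frac{\sqrt{3}}{13610}$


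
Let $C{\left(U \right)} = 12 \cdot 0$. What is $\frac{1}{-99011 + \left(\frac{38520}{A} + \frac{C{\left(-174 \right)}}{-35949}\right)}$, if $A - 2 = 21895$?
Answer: $- \frac{2433}{240889483} \approx -1.01 \cdot 10^{-5}$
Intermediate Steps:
$C{\left(U \right)} = 0$
$A = 21897$ ($A = 2 + 21895 = 21897$)
$\frac{1}{-99011 + \left(\frac{38520}{A} + \frac{C{\left(-174 \right)}}{-35949}\right)} = \frac{1}{-99011 + \left(\frac{38520}{21897} + \frac{0}{-35949}\right)} = \frac{1}{-99011 + \left(38520 \cdot \frac{1}{21897} + 0 \left(- \frac{1}{35949}\right)\right)} = \frac{1}{-99011 + \left(\frac{4280}{2433} + 0\right)} = \frac{1}{-99011 + \frac{4280}{2433}} = \frac{1}{- \frac{240889483}{2433}} = - \frac{2433}{240889483}$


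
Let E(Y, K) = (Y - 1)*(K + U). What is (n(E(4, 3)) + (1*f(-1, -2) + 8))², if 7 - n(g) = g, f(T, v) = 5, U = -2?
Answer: 289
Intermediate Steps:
E(Y, K) = (-1 + Y)*(-2 + K) (E(Y, K) = (Y - 1)*(K - 2) = (-1 + Y)*(-2 + K))
n(g) = 7 - g
(n(E(4, 3)) + (1*f(-1, -2) + 8))² = ((7 - (2 - 1*3 - 2*4 + 3*4)) + (1*5 + 8))² = ((7 - (2 - 3 - 8 + 12)) + (5 + 8))² = ((7 - 1*3) + 13)² = ((7 - 3) + 13)² = (4 + 13)² = 17² = 289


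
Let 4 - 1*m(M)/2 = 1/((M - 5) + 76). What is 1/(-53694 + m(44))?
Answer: -115/6173892 ≈ -1.8627e-5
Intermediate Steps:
m(M) = 8 - 2/(71 + M) (m(M) = 8 - 2/((M - 5) + 76) = 8 - 2/((-5 + M) + 76) = 8 - 2/(71 + M))
1/(-53694 + m(44)) = 1/(-53694 + 2*(283 + 4*44)/(71 + 44)) = 1/(-53694 + 2*(283 + 176)/115) = 1/(-53694 + 2*(1/115)*459) = 1/(-53694 + 918/115) = 1/(-6173892/115) = -115/6173892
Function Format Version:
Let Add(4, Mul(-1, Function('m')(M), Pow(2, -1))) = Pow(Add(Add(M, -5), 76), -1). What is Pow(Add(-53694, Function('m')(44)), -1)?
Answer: Rational(-115, 6173892) ≈ -1.8627e-5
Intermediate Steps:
Function('m')(M) = Add(8, Mul(-2, Pow(Add(71, M), -1))) (Function('m')(M) = Add(8, Mul(-2, Pow(Add(Add(M, -5), 76), -1))) = Add(8, Mul(-2, Pow(Add(Add(-5, M), 76), -1))) = Add(8, Mul(-2, Pow(Add(71, M), -1))))
Pow(Add(-53694, Function('m')(44)), -1) = Pow(Add(-53694, Mul(2, Pow(Add(71, 44), -1), Add(283, Mul(4, 44)))), -1) = Pow(Add(-53694, Mul(2, Pow(115, -1), Add(283, 176))), -1) = Pow(Add(-53694, Mul(2, Rational(1, 115), 459)), -1) = Pow(Add(-53694, Rational(918, 115)), -1) = Pow(Rational(-6173892, 115), -1) = Rational(-115, 6173892)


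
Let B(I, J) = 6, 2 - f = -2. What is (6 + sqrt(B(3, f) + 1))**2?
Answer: (6 + sqrt(7))**2 ≈ 74.749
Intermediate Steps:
f = 4 (f = 2 - 1*(-2) = 2 + 2 = 4)
(6 + sqrt(B(3, f) + 1))**2 = (6 + sqrt(6 + 1))**2 = (6 + sqrt(7))**2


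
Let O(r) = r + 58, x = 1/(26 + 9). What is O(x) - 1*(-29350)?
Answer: 1029281/35 ≈ 29408.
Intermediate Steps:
x = 1/35 ≈ 0.028571
O(r) = 58 + r
O(x) - 1*(-29350) = (58 + 1/35) - 1*(-29350) = 2031/35 + 29350 = 1029281/35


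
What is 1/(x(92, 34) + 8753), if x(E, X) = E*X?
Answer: 1/11881 ≈ 8.4168e-5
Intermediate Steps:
1/(x(92, 34) + 8753) = 1/(92*34 + 8753) = 1/(3128 + 8753) = 1/11881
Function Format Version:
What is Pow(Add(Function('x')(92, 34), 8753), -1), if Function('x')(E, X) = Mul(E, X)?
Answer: Rational(1, 11881) ≈ 8.4168e-5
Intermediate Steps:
Pow(Add(Function('x')(92, 34), 8753), -1) = Pow(Add(Mul(92, 34), 8753), -1) = Pow(Add(3128, 8753), -1) = Pow(11881, -1) = Rational(1, 11881)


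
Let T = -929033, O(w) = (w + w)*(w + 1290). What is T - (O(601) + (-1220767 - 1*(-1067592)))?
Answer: -3048840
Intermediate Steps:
O(w) = 2*w*(1290 + w) (O(w) = (2*w)*(1290 + w) = 2*w*(1290 + w))
T - (O(601) + (-1220767 - 1*(-1067592))) = -929033 - (2*601*(1290 + 601) + (-1220767 - 1*(-1067592))) = -929033 - (2*601*1891 + (-1220767 + 1067592)) = -929033 - (2272982 - 153175) = -929033 - 1*2119807 = -929033 - 2119807 = -3048840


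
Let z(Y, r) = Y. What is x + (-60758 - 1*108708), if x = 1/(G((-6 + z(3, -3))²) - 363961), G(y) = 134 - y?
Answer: -61657831577/363836 ≈ -1.6947e+5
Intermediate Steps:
x = -1/363836 (x = 1/((134 - (-6 + 3)²) - 363961) = 1/((134 - 1*(-3)²) - 363961) = 1/((134 - 1*9) - 363961) = 1/((134 - 9) - 363961) = 1/(125 - 363961) = 1/(-363836) = -1/363836 ≈ -2.7485e-6)
x + (-60758 - 1*108708) = -1/363836 + (-60758 - 1*108708) = -1/363836 + (-60758 - 108708) = -1/363836 - 169466 = -61657831577/363836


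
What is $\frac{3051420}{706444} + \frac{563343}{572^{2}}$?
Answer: $\frac{31735138263}{5253117584} \approx 6.0412$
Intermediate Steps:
$\frac{3051420}{706444} + \frac{563343}{572^{2}} = 3051420 \cdot \frac{1}{706444} + \frac{563343}{327184} = \frac{762855}{176611} + 563343 \cdot \frac{1}{327184} = \frac{762855}{176611} + \frac{51213}{29744} = \frac{31735138263}{5253117584}$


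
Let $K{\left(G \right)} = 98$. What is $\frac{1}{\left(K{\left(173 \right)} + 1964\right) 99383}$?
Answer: $\frac{1}{204927746} \approx 4.8798 \cdot 10^{-9}$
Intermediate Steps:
$\frac{1}{\left(K{\left(173 \right)} + 1964\right) 99383} = \frac{1}{\left(98 + 1964\right) 99383} = \frac{1}{2062} \cdot \frac{1}{99383} = \frac{1}{204927746}$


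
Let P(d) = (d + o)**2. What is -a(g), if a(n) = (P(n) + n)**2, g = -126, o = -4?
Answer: -281367076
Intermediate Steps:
P(d) = (-4 + d)**2 (P(d) = (d - 4)**2 = (-4 + d)**2)
a(n) = (n + (-4 + n)**2)**2 (a(n) = ((-4 + n)**2 + n)**2 = (n + (-4 + n)**2)**2)
-a(g) = -(-126 + (-4 - 126)**2)**2 = -(-126 + (-130)**2)**2 = -(-126 + 16900)**2 = -1*16774**2 = -1*281367076 = -281367076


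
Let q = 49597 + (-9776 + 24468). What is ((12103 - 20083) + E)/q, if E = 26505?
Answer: 18525/64289 ≈ 0.28815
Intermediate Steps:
q = 64289 (q = 49597 + 14692 = 64289)
((12103 - 20083) + E)/q = ((12103 - 20083) + 26505)/64289 = (-7980 + 26505)*(1/64289) = 18525*(1/64289) = 18525/64289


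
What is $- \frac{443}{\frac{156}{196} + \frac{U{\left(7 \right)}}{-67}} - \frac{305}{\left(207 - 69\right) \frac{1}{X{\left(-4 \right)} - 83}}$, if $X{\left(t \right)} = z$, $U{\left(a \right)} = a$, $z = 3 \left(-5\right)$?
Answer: $- \frac{66426311}{156630} \approx -424.1$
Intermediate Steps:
$z = -15$
$X{\left(t \right)} = -15$
$- \frac{443}{\frac{156}{196} + \frac{U{\left(7 \right)}}{-67}} - \frac{305}{\left(207 - 69\right) \frac{1}{X{\left(-4 \right)} - 83}} = - \frac{443}{\frac{156}{196} + \frac{7}{-67}} - \frac{305}{\left(207 - 69\right) \frac{1}{-15 - 83}} = - \frac{443}{156 \cdot \frac{1}{196} + 7 \left(- \frac{1}{67}\right)} - \frac{305}{138 \frac{1}{-98}} = - \frac{443}{\frac{39}{49} - \frac{7}{67}} - \frac{305}{138 \left(- \frac{1}{98}\right)} = - \frac{443}{\frac{2270}{3283}} - \frac{305}{- \frac{69}{49}} = \left(-443\right) \frac{3283}{2270} - - \frac{14945}{69} = - \frac{1454369}{2270} + \frac{14945}{69} = - \frac{66426311}{156630}$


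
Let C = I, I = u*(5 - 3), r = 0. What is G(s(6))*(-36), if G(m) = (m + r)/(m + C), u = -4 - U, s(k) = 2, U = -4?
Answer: -36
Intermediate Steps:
u = 0 (u = -4 - 1*(-4) = -4 + 4 = 0)
I = 0 (I = 0*(5 - 3) = 0*2 = 0)
C = 0
G(m) = 1 (G(m) = (m + 0)/(m + 0) = m/m = 1)
G(s(6))*(-36) = 1*(-36) = -36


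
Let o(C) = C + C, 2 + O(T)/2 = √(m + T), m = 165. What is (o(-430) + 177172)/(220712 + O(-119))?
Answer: 211486244/264739245 - 44078*√46/6089002635 ≈ 0.79880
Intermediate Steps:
O(T) = -4 + 2*√(165 + T)
o(C) = 2*C
(o(-430) + 177172)/(220712 + O(-119)) = (2*(-430) + 177172)/(220712 + (-4 + 2*√(165 - 119))) = (-860 + 177172)/(220712 + (-4 + 2*√46)) = 176312/(220708 + 2*√46)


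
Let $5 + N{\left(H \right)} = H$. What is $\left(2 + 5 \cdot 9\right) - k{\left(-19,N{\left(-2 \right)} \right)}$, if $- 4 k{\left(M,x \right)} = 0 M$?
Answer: $47$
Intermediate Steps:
$N{\left(H \right)} = -5 + H$
$k{\left(M,x \right)} = 0$ ($k{\left(M,x \right)} = - \frac{0 M}{4} = \left(- \frac{1}{4}\right) 0 = 0$)
$\left(2 + 5 \cdot 9\right) - k{\left(-19,N{\left(-2 \right)} \right)} = \left(2 + 5 \cdot 9\right) - 0 = \left(2 + 45\right) + 0 = 47 + 0 = 47$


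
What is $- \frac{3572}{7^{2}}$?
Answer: $- \frac{3572}{49} \approx -72.898$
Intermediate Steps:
$- \frac{3572}{7^{2}} = - \frac{3572}{49}$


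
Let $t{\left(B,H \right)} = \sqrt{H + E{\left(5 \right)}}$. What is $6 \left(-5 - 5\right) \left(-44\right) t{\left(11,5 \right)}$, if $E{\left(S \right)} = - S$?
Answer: $0$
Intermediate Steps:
$t{\left(B,H \right)} = \sqrt{-5 + H}$ ($t{\left(B,H \right)} = \sqrt{H - 5} = \sqrt{-5 + H}$)
$6 \left(-5 - 5\right) \left(-44\right) t{\left(11,5 \right)} = 6 \left(-5 - 5\right) \left(-44\right) \sqrt{-5 + 5} = 6 \left(-10\right) \left(-44\right) \sqrt{0} = \left(-60\right) \left(-44\right) 0 = 2640 \cdot 0 = 0$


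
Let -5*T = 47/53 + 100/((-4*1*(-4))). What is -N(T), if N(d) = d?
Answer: 1513/1060 ≈ 1.4274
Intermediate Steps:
T = -1513/1060 (T = -(47/53 + 100/((-4*1*(-4))))/5 = -(47*(1/53) + 100/((-4*(-4))))/5 = -(47/53 + 100/16)/5 = -(47/53 + 100*(1/16))/5 = -(47/53 + 25/4)/5 = -1/5*1513/212 = -1513/1060 ≈ -1.4274)
-N(T) = -1*(-1513/1060) = 1513/1060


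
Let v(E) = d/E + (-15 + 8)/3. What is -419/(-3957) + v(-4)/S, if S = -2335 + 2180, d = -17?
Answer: 76481/817780 ≈ 0.093523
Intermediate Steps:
v(E) = -7/3 - 17/E (v(E) = -17/E + (-15 + 8)/3 = -17/E - 7*1/3 = -17/E - 7/3 = -7/3 - 17/E)
S = -155
-419/(-3957) + v(-4)/S = -419/(-3957) + (-7/3 - 17/(-4))/(-155) = -419*(-1/3957) + (-7/3 - 17*(-1/4))*(-1/155) = 419/3957 + (-7/3 + 17/4)*(-1/155) = 419/3957 + (23/12)*(-1/155) = 419/3957 - 23/1860 = 76481/817780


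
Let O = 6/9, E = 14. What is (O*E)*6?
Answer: 56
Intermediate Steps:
O = ⅔ (O = 6*(⅑) = ⅔ ≈ 0.66667)
(O*E)*6 = ((⅔)*14)*6 = (28/3)*6 = 56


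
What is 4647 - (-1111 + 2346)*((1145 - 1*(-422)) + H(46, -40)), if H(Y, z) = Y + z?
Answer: -1938008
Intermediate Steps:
4647 - (-1111 + 2346)*((1145 - 1*(-422)) + H(46, -40)) = 4647 - (-1111 + 2346)*((1145 - 1*(-422)) + (46 - 40)) = 4647 - 1235*((1145 + 422) + 6) = 4647 - 1235*(1567 + 6) = 4647 - 1235*1573 = 4647 - 1*1942655 = 4647 - 1942655 = -1938008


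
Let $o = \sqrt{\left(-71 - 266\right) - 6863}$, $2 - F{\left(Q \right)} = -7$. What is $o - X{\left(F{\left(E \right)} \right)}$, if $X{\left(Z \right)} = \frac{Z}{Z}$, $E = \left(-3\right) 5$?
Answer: $-1 + 60 i \sqrt{2} \approx -1.0 + 84.853 i$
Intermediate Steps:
$E = -15$
$F{\left(Q \right)} = 9$ ($F{\left(Q \right)} = 2 - -7 = 2 + 7 = 9$)
$o = 60 i \sqrt{2}$ ($o = \sqrt{\left(-71 - 266\right) - 6863} = \sqrt{-337 - 6863} = \sqrt{-7200} = 60 i \sqrt{2} \approx 84.853 i$)
$X{\left(Z \right)} = 1$
$o - X{\left(F{\left(E \right)} \right)} = 60 i \sqrt{2} - 1 = -1 + 60 i \sqrt{2}$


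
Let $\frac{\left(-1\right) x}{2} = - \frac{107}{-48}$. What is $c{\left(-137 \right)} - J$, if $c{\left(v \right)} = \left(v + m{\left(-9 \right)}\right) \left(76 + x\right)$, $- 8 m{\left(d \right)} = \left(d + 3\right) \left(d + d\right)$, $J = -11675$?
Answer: $\frac{43583}{48} \approx 907.98$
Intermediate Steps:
$x = - \frac{107}{24}$ ($x = - 2 \left(- \frac{107}{-48}\right) = - 2 \left(\left(-107\right) \left(- \frac{1}{48}\right)\right) = \left(-2\right) \frac{107}{48} = - \frac{107}{24} \approx -4.4583$)
$m{\left(d \right)} = - \frac{d \left(3 + d\right)}{4}$ ($m{\left(d \right)} = - \frac{\left(d + 3\right) \left(d + d\right)}{8} = - \frac{\left(3 + d\right) 2 d}{8} = - \frac{2 d \left(3 + d\right)}{8} = - \frac{d \left(3 + d\right)}{4}$)
$c{\left(v \right)} = - \frac{15453}{16} + \frac{1717 v}{24}$ ($c{\left(v \right)} = \left(v - - \frac{9 \left(3 - 9\right)}{4}\right) \left(76 - \frac{107}{24}\right) = \left(v - \left(- \frac{9}{4}\right) \left(-6\right)\right) \frac{1717}{24} = \left(v - \frac{27}{2}\right) \frac{1717}{24} = \left(- \frac{27}{2} + v\right) \frac{1717}{24} = - \frac{15453}{16} + \frac{1717 v}{24}$)
$c{\left(-137 \right)} - J = \left(- \frac{15453}{16} + \frac{1717}{24} \left(-137\right)\right) - -11675 = \left(- \frac{15453}{16} - \frac{235229}{24}\right) + 11675 = - \frac{516817}{48} + 11675 = \frac{43583}{48}$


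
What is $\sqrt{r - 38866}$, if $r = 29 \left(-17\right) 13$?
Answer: $5 i \sqrt{1811} \approx 212.78 i$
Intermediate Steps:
$r = -6409$ ($r = \left(-493\right) 13 = -6409$)
$\sqrt{r - 38866} = \sqrt{-6409 - 38866} = \sqrt{-45275} = 5 i \sqrt{1811}$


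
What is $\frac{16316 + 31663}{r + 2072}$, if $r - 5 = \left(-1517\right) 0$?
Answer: $\frac{47979}{2077} \approx 23.1$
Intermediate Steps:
$r = 5$ ($r = 5 - 0 = 5 + 0 = 5$)
$\frac{16316 + 31663}{r + 2072} = \frac{16316 + 31663}{5 + 2072} = \frac{47979}{2077}$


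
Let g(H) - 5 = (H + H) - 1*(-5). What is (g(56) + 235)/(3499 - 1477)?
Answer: 119/674 ≈ 0.17656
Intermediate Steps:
g(H) = 10 + 2*H (g(H) = 5 + ((H + H) - 1*(-5)) = 5 + (2*H + 5) = 5 + (5 + 2*H) = 10 + 2*H)
(g(56) + 235)/(3499 - 1477) = ((10 + 2*56) + 235)/(3499 - 1477) = ((10 + 112) + 235)/2022 = (122 + 235)*(1/2022) = 357*(1/2022) = 119/674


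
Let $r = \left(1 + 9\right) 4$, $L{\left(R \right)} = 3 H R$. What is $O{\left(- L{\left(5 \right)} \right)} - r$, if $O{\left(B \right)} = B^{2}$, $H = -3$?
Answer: $1985$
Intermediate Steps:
$L{\left(R \right)} = - 9 R$ ($L{\left(R \right)} = 3 \left(-3\right) R = - 9 R$)
$r = 40$ ($r = 10 \cdot 4 = 40$)
$O{\left(- L{\left(5 \right)} \right)} - r = \left(- \left(-9\right) 5\right)^{2} - 40 = \left(\left(-1\right) \left(-45\right)\right)^{2} - 40 = 45^{2} - 40 = 2025 - 40 = 1985$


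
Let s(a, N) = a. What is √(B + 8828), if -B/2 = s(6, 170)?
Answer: 4*√551 ≈ 93.894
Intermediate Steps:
B = -12 (B = -2*6 = -12)
√(B + 8828) = √(-12 + 8828) = √8816 = 4*√551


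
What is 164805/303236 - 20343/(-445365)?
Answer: 26522369591/45016900380 ≈ 0.58916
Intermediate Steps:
164805/303236 - 20343/(-445365) = 164805*(1/303236) - 20343*(-1/445365) = 164805/303236 + 6781/148455 = 26522369591/45016900380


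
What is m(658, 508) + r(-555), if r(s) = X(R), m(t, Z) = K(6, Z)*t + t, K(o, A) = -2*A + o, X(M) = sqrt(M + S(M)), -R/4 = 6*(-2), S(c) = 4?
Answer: -663922 + 2*sqrt(13) ≈ -6.6392e+5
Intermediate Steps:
R = 48 (R = -24*(-2) = -4*(-12) = 48)
X(M) = sqrt(4 + M) (X(M) = sqrt(M + 4) = sqrt(4 + M))
K(o, A) = o - 2*A
m(t, Z) = t + t*(6 - 2*Z) (m(t, Z) = (6 - 2*Z)*t + t = t*(6 - 2*Z) + t = t + t*(6 - 2*Z))
r(s) = 2*sqrt(13) (r(s) = sqrt(4 + 48) = sqrt(52) = 2*sqrt(13))
m(658, 508) + r(-555) = 658*(7 - 2*508) + 2*sqrt(13) = 658*(7 - 1016) + 2*sqrt(13) = 658*(-1009) + 2*sqrt(13) = -663922 + 2*sqrt(13)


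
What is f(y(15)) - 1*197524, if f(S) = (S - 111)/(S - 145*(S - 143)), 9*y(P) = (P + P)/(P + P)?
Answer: -36832498802/186471 ≈ -1.9752e+5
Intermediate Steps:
y(P) = ⅑ (y(P) = ((P + P)/(P + P))/9 = ((2*P)/((2*P)))/9 = ((2*P)*(1/(2*P)))/9 = (⅑)*1 = ⅑)
f(S) = (-111 + S)/(20735 - 144*S) (f(S) = (-111 + S)/(S - 145*(-143 + S)) = (-111 + S)/(S + (20735 - 145*S)) = (-111 + S)/(20735 - 144*S))
f(y(15)) - 1*197524 = (111 - 1*⅑)/(-20735 + 144*(⅑)) - 1*197524 = (111 - ⅑)/(-20735 + 16) - 197524 = (998/9)/(-20719) - 197524 = -1/20719*998/9 - 197524 = -998/186471 - 197524 = -36832498802/186471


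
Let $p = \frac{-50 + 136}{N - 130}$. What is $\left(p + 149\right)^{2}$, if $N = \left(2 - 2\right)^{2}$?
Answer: $\frac{92968164}{4225} \approx 22004.0$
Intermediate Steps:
$N = 0$ ($N = 0^{2} = 0$)
$p = - \frac{43}{65}$ ($p = \frac{-50 + 136}{0 - 130} = \frac{86}{-130} = 86 \left(- \frac{1}{130}\right) = - \frac{43}{65} \approx -0.66154$)
$\left(p + 149\right)^{2} = \left(- \frac{43}{65} + 149\right)^{2} = \left(\frac{9642}{65}\right)^{2} = \frac{92968164}{4225}$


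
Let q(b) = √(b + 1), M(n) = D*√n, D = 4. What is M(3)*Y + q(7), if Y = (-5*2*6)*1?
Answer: -240*√3 + 2*√2 ≈ -412.86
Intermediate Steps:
M(n) = 4*√n
Y = -60 (Y = -10*6*1 = -60*1 = -60)
q(b) = √(1 + b)
M(3)*Y + q(7) = (4*√3)*(-60) + √(1 + 7) = -240*√3 + √8 = -240*√3 + 2*√2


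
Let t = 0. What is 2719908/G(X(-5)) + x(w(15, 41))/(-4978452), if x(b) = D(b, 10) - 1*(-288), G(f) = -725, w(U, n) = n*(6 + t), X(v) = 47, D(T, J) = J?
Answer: -6770465819233/1804688850 ≈ -3751.6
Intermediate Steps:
w(U, n) = 6*n (w(U, n) = n*(6 + 0) = n*6 = 6*n)
x(b) = 298 (x(b) = 10 - 1*(-288) = 10 + 288 = 298)
2719908/G(X(-5)) + x(w(15, 41))/(-4978452) = 2719908/(-725) + 298/(-4978452) = 2719908*(-1/725) + 298*(-1/4978452) = -2719908/725 - 149/2489226 = -6770465819233/1804688850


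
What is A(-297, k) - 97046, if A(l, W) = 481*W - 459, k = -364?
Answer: -272589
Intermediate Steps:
A(l, W) = -459 + 481*W
A(-297, k) - 97046 = (-459 + 481*(-364)) - 97046 = (-459 - 175084) - 97046 = -175543 - 97046 = -272589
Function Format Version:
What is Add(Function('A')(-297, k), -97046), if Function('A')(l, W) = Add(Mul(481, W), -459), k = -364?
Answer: -272589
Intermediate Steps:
Function('A')(l, W) = Add(-459, Mul(481, W))
Add(Function('A')(-297, k), -97046) = Add(Add(-459, Mul(481, -364)), -97046) = Add(Add(-459, -175084), -97046) = Add(-175543, -97046) = -272589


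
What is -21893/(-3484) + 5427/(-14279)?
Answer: 293702479/49748036 ≈ 5.9038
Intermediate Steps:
-21893/(-3484) + 5427/(-14279) = -21893*(-1/3484) + 5427*(-1/14279) = 21893/3484 - 5427/14279 = 293702479/49748036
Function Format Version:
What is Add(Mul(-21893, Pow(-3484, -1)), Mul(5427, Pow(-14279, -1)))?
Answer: Rational(293702479, 49748036) ≈ 5.9038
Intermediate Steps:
Add(Mul(-21893, Pow(-3484, -1)), Mul(5427, Pow(-14279, -1))) = Add(Mul(-21893, Rational(-1, 3484)), Mul(5427, Rational(-1, 14279))) = Add(Rational(21893, 3484), Rational(-5427, 14279)) = Rational(293702479, 49748036)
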